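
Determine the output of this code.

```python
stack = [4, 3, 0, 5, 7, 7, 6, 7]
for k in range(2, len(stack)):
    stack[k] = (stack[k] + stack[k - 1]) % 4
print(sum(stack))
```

k=2: stack[2] = (0+3)%4 = 3 → [4, 3, 3, 5, 7, 7, 6, 7]
k=3: stack[3] = (5+3)%4 = 0 → [4, 3, 3, 0, 7, 7, 6, 7]
k=4: stack[4] = (7+0)%4 = 3 → [4, 3, 3, 0, 3, 7, 6, 7]
k=5: stack[5] = (7+3)%4 = 2 → [4, 3, 3, 0, 3, 2, 6, 7]
k=6: stack[6] = (6+2)%4 = 0 → [4, 3, 3, 0, 3, 2, 0, 7]
k=7: stack[7] = (7+0)%4 = 3 → [4, 3, 3, 0, 3, 2, 0, 3]
sum = 18

18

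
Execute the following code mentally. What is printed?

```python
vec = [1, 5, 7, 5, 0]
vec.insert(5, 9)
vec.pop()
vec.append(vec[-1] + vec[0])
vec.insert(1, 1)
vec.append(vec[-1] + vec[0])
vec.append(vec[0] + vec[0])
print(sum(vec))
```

24

insert 9 at 5 → [1, 5, 7, 5, 0, 9]
pop() removes 9 → [1, 5, 7, 5, 0]
append vec[-1]+vec[0] = 0+1 = 1 → [1, 5, 7, 5, 0, 1]
insert 1 at 1 → [1, 1, 5, 7, 5, 0, 1]
append vec[-1]+vec[0] = 1+1 = 2 → [1, 1, 5, 7, 5, 0, 1, 2]
append vec[0]+vec[0] = 1+1 = 2 → [1, 1, 5, 7, 5, 0, 1, 2, 2]
sum = 24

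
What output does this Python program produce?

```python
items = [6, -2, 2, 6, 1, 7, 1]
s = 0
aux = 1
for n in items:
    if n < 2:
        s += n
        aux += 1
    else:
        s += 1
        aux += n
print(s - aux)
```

n=6: not <2, s = 0+1 = 1; aux=7
n=-2: <2, s = 1+(-2) = -1; aux=8
n=2: not <2, s = (-1)+1 = 0; aux=10
n=6: not <2, s = 0+1 = 1; aux=16
n=1: <2, s = 1+1 = 2; aux=17
n=7: not <2, s = 2+1 = 3; aux=24
n=1: <2, s = 3+1 = 4; aux=25
s-aux = 4-25 = -21

-21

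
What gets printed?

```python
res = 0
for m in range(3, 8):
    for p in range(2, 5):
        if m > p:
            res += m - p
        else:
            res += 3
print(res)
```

40

m=3,p=2: 3>2, res = 0+1 = 1
m=3,p=3: not 3>3, res = 1+3 = 4
m=3,p=4: not 3>4, res = 4+3 = 7
m=4,p=2: 4>2, res = 7+2 = 9
m=4,p=3: 4>3, res = 9+1 = 10
m=4,p=4: not 4>4, res = 10+3 = 13
m=5,p=2: 5>2, res = 13+3 = 16
m=5,p=3: 5>3, res = 16+2 = 18
m=5,p=4: 5>4, res = 18+1 = 19
m=6,p=2: 6>2, res = 19+4 = 23
m=6,p=3: 6>3, res = 23+3 = 26
m=6,p=4: 6>4, res = 26+2 = 28
m=7,p=2: 7>2, res = 28+5 = 33
m=7,p=3: 7>3, res = 33+4 = 37
m=7,p=4: 7>4, res = 37+3 = 40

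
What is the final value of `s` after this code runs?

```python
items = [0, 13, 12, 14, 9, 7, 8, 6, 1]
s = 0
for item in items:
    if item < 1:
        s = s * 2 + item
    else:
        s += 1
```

item=0: <1, s = 0*2+0 = 0
item=13: not <1, s = 0+1 = 1
item=12: not <1, s = 1+1 = 2
item=14: not <1, s = 2+1 = 3
item=9: not <1, s = 3+1 = 4
item=7: not <1, s = 4+1 = 5
item=8: not <1, s = 5+1 = 6
item=6: not <1, s = 6+1 = 7
item=1: not <1, s = 7+1 = 8

8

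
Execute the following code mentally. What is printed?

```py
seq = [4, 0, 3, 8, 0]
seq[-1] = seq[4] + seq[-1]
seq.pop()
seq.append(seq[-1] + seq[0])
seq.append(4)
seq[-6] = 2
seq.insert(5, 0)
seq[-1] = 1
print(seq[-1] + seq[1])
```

1

seq[-1] = seq[4]+seq[-1] = 0+0 = 0 → [4, 0, 3, 8, 0]
pop() removes 0 → [4, 0, 3, 8]
append seq[-1]+seq[0] = 8+4 = 12 → [4, 0, 3, 8, 12]
append 4 → [4, 0, 3, 8, 12, 4]
seq[-6] = 2 → [2, 0, 3, 8, 12, 4]
insert 0 at 5 → [2, 0, 3, 8, 12, 0, 4]
seq[-1] = 1 → [2, 0, 3, 8, 12, 0, 1]
seq[-1]+seq[1] = 1+0 = 1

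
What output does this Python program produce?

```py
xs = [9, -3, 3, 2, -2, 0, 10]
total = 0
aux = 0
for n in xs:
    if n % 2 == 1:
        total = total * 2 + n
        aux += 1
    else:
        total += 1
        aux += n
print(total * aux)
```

481

n=9: odd, total = 0*2+9 = 9; aux=1
n=-3: odd, total = 9*2+(-3) = 15; aux=2
n=3: odd, total = 15*2+3 = 33; aux=3
n=2: not odd, total = 33+1 = 34; aux=5
n=-2: not odd, total = 34+1 = 35; aux=3
n=0: not odd, total = 35+1 = 36; aux=3
n=10: not odd, total = 36+1 = 37; aux=13
total*aux = 37*13 = 481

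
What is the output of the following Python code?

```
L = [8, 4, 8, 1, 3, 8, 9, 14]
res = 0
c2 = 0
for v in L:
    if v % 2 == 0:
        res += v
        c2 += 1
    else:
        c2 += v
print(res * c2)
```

v=8: even, res = 0+8 = 8; c2=1
v=4: even, res = 8+4 = 12; c2=2
v=8: even, res = 12+8 = 20; c2=3
v=1: not even; c2=4
v=3: not even; c2=7
v=8: even, res = 20+8 = 28; c2=8
v=9: not even; c2=17
v=14: even, res = 28+14 = 42; c2=18
res*c2 = 42*18 = 756

756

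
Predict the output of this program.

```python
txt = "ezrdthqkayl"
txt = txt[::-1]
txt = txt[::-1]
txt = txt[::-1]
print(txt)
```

lyakqhtdrze

reverse → 'lyakqhtdrze'
reverse → 'ezrdthqkayl'
reverse → 'lyakqhtdrze'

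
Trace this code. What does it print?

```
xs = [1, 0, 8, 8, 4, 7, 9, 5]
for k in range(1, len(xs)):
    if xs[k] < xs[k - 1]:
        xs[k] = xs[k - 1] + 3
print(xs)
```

k=1: 0<1, xs[1] = 1+3 = 4 → [1, 4, 8, 8, 4, 7, 9, 5]
k=2: 8>=4, unchanged → [1, 4, 8, 8, 4, 7, 9, 5]
k=3: 8>=8, unchanged → [1, 4, 8, 8, 4, 7, 9, 5]
k=4: 4<8, xs[4] = 8+3 = 11 → [1, 4, 8, 8, 11, 7, 9, 5]
k=5: 7<11, xs[5] = 11+3 = 14 → [1, 4, 8, 8, 11, 14, 9, 5]
k=6: 9<14, xs[6] = 14+3 = 17 → [1, 4, 8, 8, 11, 14, 17, 5]
k=7: 5<17, xs[7] = 17+3 = 20 → [1, 4, 8, 8, 11, 14, 17, 20]

[1, 4, 8, 8, 11, 14, 17, 20]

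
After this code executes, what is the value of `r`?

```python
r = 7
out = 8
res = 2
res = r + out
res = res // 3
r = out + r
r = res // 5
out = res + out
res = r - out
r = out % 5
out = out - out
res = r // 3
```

res = 7+8 = 15
res = 15//3 = 5
r = 8+7 = 15
r = 5//5 = 1
out = 5+8 = 13
res = 1-13 = -12
r = 13%5 = 3
out = 13-13 = 0
res = 3//3 = 1

3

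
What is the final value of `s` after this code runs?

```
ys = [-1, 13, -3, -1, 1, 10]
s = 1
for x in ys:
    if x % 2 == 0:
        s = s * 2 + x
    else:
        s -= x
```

x=-1: not even, s = 1-(-1) = 2
x=13: not even, s = 2-13 = -11
x=-3: not even, s = (-11)-(-3) = -8
x=-1: not even, s = (-8)-(-1) = -7
x=1: not even, s = (-7)-1 = -8
x=10: even, s = (-8)*2+10 = -6

-6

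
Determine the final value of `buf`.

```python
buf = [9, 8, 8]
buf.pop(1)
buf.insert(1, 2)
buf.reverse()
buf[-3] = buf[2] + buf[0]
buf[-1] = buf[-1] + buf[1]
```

pop(1) removes 8 → [9, 8]
insert 2 at 1 → [9, 2, 8]
reverse → [8, 2, 9]
buf[-3] = buf[2]+buf[0] = 9+8 = 17 → [17, 2, 9]
buf[-1] = buf[-1]+buf[1] = 9+2 = 11 → [17, 2, 11]

[17, 2, 11]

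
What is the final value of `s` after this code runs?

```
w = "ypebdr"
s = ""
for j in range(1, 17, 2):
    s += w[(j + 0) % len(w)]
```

'pbrpbrpb'

j=1: add w[1]='p' → 'p'
j=3: add w[3]='b' → 'pb'
j=5: add w[5]='r' → 'pbr'
j=7: add w[1]='p' → 'pbrp'
j=9: add w[3]='b' → 'pbrpb'
j=11: add w[5]='r' → 'pbrpbr'
j=13: add w[1]='p' → 'pbrpbrp'
j=15: add w[3]='b' → 'pbrpbrpb'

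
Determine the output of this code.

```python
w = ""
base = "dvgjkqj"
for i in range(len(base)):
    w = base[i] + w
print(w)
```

jqkjgvd

i=0: prepend 'd' → 'd'
i=1: prepend 'v' → 'vd'
i=2: prepend 'g' → 'gvd'
i=3: prepend 'j' → 'jgvd'
i=4: prepend 'k' → 'kjgvd'
i=5: prepend 'q' → 'qkjgvd'
i=6: prepend 'j' → 'jqkjgvd'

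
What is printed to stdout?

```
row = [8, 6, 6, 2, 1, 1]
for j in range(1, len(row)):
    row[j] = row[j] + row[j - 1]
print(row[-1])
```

j=1: row[1] = 6+8 = 14 → [8, 14, 6, 2, 1, 1]
j=2: row[2] = 6+14 = 20 → [8, 14, 20, 2, 1, 1]
j=3: row[3] = 2+20 = 22 → [8, 14, 20, 22, 1, 1]
j=4: row[4] = 1+22 = 23 → [8, 14, 20, 22, 23, 1]
j=5: row[5] = 1+23 = 24 → [8, 14, 20, 22, 23, 24]

24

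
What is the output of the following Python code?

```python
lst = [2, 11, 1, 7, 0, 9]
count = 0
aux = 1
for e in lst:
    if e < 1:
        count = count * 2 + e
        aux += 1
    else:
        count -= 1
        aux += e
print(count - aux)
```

e=2: not <1, count = 0-1 = -1; aux=3
e=11: not <1, count = (-1)-1 = -2; aux=14
e=1: not <1, count = (-2)-1 = -3; aux=15
e=7: not <1, count = (-3)-1 = -4; aux=22
e=0: <1, count = (-4)*2+0 = -8; aux=23
e=9: not <1, count = (-8)-1 = -9; aux=32
count-aux = (-9)-32 = -41

-41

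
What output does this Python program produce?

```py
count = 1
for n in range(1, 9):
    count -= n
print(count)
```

-35

n=1: count = 1-1 = 0
n=2: count = 0-2 = -2
n=3: count = (-2)-3 = -5
n=4: count = (-5)-4 = -9
n=5: count = (-9)-5 = -14
n=6: count = (-14)-6 = -20
n=7: count = (-20)-7 = -27
n=8: count = (-27)-8 = -35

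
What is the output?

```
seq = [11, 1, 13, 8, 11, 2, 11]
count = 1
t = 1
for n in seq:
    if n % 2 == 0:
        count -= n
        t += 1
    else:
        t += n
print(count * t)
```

-450

n=11: not even; t=12
n=1: not even; t=13
n=13: not even; t=26
n=8: even, count = 1-8 = -7; t=27
n=11: not even; t=38
n=2: even, count = (-7)-2 = -9; t=39
n=11: not even; t=50
count*t = (-9)*50 = -450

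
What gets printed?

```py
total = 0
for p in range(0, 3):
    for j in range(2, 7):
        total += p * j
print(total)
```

60

p=0,j=2: total = 0+0 = 0
p=0,j=3: total = 0+0 = 0
p=0,j=4: total = 0+0 = 0
p=0,j=5: total = 0+0 = 0
p=0,j=6: total = 0+0 = 0
p=1,j=2: total = 0+2 = 2
p=1,j=3: total = 2+3 = 5
p=1,j=4: total = 5+4 = 9
p=1,j=5: total = 9+5 = 14
p=1,j=6: total = 14+6 = 20
p=2,j=2: total = 20+4 = 24
p=2,j=3: total = 24+6 = 30
p=2,j=4: total = 30+8 = 38
p=2,j=5: total = 38+10 = 48
p=2,j=6: total = 48+12 = 60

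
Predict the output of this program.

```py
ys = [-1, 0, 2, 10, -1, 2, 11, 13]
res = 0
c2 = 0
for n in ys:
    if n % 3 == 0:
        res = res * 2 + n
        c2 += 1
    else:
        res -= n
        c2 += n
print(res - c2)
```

-72

n=-1: not %3==0, res = 0-(-1) = 1; c2=-1
n=0: %3==0, res = 1*2+0 = 2; c2=0
n=2: not %3==0, res = 2-2 = 0; c2=2
n=10: not %3==0, res = 0-10 = -10; c2=12
n=-1: not %3==0, res = (-10)-(-1) = -9; c2=11
n=2: not %3==0, res = (-9)-2 = -11; c2=13
n=11: not %3==0, res = (-11)-11 = -22; c2=24
n=13: not %3==0, res = (-22)-13 = -35; c2=37
res-c2 = (-35)-37 = -72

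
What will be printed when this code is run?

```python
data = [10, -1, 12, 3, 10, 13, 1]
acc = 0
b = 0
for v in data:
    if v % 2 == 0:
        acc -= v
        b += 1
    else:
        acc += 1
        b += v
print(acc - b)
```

-47

v=10: even, acc = 0-10 = -10; b=1
v=-1: not even, acc = (-10)+1 = -9; b=0
v=12: even, acc = (-9)-12 = -21; b=1
v=3: not even, acc = (-21)+1 = -20; b=4
v=10: even, acc = (-20)-10 = -30; b=5
v=13: not even, acc = (-30)+1 = -29; b=18
v=1: not even, acc = (-29)+1 = -28; b=19
acc-b = (-28)-19 = -47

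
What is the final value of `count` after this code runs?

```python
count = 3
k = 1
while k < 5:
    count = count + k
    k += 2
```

k=1: count = 3+1 = 4
k=3: count = 4+3 = 7

7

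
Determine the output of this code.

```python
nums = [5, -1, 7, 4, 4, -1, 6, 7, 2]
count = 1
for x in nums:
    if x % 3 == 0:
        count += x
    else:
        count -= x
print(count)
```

x=5: not %3==0, count = 1-5 = -4
x=-1: not %3==0, count = (-4)-(-1) = -3
x=7: not %3==0, count = (-3)-7 = -10
x=4: not %3==0, count = (-10)-4 = -14
x=4: not %3==0, count = (-14)-4 = -18
x=-1: not %3==0, count = (-18)-(-1) = -17
x=6: %3==0, count = (-17)+6 = -11
x=7: not %3==0, count = (-11)-7 = -18
x=2: not %3==0, count = (-18)-2 = -20

-20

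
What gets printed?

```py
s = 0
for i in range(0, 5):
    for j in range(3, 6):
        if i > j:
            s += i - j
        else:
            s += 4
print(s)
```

57

i=0,j=3: not 0>3, s = 0+4 = 4
i=0,j=4: not 0>4, s = 4+4 = 8
i=0,j=5: not 0>5, s = 8+4 = 12
i=1,j=3: not 1>3, s = 12+4 = 16
i=1,j=4: not 1>4, s = 16+4 = 20
i=1,j=5: not 1>5, s = 20+4 = 24
i=2,j=3: not 2>3, s = 24+4 = 28
i=2,j=4: not 2>4, s = 28+4 = 32
i=2,j=5: not 2>5, s = 32+4 = 36
i=3,j=3: not 3>3, s = 36+4 = 40
i=3,j=4: not 3>4, s = 40+4 = 44
i=3,j=5: not 3>5, s = 44+4 = 48
i=4,j=3: 4>3, s = 48+1 = 49
i=4,j=4: not 4>4, s = 49+4 = 53
i=4,j=5: not 4>5, s = 53+4 = 57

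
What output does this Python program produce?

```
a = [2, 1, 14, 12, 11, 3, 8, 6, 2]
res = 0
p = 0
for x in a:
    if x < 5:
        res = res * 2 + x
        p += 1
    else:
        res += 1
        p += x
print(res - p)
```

x=2: <5, res = 0*2+2 = 2; p=1
x=1: <5, res = 2*2+1 = 5; p=2
x=14: not <5, res = 5+1 = 6; p=16
x=12: not <5, res = 6+1 = 7; p=28
x=11: not <5, res = 7+1 = 8; p=39
x=3: <5, res = 8*2+3 = 19; p=40
x=8: not <5, res = 19+1 = 20; p=48
x=6: not <5, res = 20+1 = 21; p=54
x=2: <5, res = 21*2+2 = 44; p=55
res-p = 44-55 = -11

-11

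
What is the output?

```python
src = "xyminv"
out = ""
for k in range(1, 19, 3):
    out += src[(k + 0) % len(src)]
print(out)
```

ynynyn

k=1: add src[1]='y' → 'y'
k=4: add src[4]='n' → 'yn'
k=7: add src[1]='y' → 'yny'
k=10: add src[4]='n' → 'ynyn'
k=13: add src[1]='y' → 'ynyny'
k=16: add src[4]='n' → 'ynynyn'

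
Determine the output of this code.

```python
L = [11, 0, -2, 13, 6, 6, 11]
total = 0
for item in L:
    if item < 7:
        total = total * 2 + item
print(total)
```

10

item=11: not <7
item=0: <7, total = 0*2+0 = 0
item=-2: <7, total = 0*2+(-2) = -2
item=13: not <7
item=6: <7, total = (-2)*2+6 = 2
item=6: <7, total = 2*2+6 = 10
item=11: not <7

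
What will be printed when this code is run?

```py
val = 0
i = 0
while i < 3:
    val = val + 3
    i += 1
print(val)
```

9

i=0: val = 0+3 = 3
i=1: val = 3+3 = 6
i=2: val = 6+3 = 9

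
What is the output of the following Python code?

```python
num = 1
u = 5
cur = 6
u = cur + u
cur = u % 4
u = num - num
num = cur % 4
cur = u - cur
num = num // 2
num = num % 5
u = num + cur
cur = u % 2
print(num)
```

u = 6+5 = 11
cur = 11%4 = 3
u = 1-1 = 0
num = 3%4 = 3
cur = 0-3 = -3
num = 3//2 = 1
num = 1%5 = 1
u = 1+(-3) = -2
cur = (-2)%2 = 0

1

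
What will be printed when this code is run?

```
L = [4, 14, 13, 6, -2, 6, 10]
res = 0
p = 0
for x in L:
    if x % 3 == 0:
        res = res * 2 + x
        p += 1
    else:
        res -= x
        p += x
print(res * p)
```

-4592

x=4: not %3==0, res = 0-4 = -4; p=4
x=14: not %3==0, res = (-4)-14 = -18; p=18
x=13: not %3==0, res = (-18)-13 = -31; p=31
x=6: %3==0, res = (-31)*2+6 = -56; p=32
x=-2: not %3==0, res = (-56)-(-2) = -54; p=30
x=6: %3==0, res = (-54)*2+6 = -102; p=31
x=10: not %3==0, res = (-102)-10 = -112; p=41
res*p = (-112)*41 = -4592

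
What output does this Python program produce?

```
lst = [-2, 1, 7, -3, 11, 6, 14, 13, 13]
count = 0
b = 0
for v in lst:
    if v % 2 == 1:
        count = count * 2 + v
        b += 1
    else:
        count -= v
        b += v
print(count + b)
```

275

v=-2: not odd, count = 0-(-2) = 2; b=-2
v=1: odd, count = 2*2+1 = 5; b=-1
v=7: odd, count = 5*2+7 = 17; b=0
v=-3: odd, count = 17*2+(-3) = 31; b=1
v=11: odd, count = 31*2+11 = 73; b=2
v=6: not odd, count = 73-6 = 67; b=8
v=14: not odd, count = 67-14 = 53; b=22
v=13: odd, count = 53*2+13 = 119; b=23
v=13: odd, count = 119*2+13 = 251; b=24
count+b = 251+24 = 275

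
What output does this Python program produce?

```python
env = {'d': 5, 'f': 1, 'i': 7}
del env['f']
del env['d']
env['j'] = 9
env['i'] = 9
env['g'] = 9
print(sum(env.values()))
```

del 'f' → {'d': 5, 'i': 7}
del 'd' → {'i': 7}
env['j'] = 9 → {'i': 7, 'j': 9}
env['i'] = 9 → {'i': 9, 'j': 9}
env['g'] = 9 → {'i': 9, 'j': 9, 'g': 9}
sum of values = 27

27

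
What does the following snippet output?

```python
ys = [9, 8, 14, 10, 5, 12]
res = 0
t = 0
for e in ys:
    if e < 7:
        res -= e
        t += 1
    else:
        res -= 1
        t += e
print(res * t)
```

-540

e=9: not <7, res = 0-1 = -1; t=9
e=8: not <7, res = (-1)-1 = -2; t=17
e=14: not <7, res = (-2)-1 = -3; t=31
e=10: not <7, res = (-3)-1 = -4; t=41
e=5: <7, res = (-4)-5 = -9; t=42
e=12: not <7, res = (-9)-1 = -10; t=54
res*t = (-10)*54 = -540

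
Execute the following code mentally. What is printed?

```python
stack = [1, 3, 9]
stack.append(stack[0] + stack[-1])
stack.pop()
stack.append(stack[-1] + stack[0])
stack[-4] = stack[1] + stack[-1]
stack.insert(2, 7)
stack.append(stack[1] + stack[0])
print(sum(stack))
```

58

append stack[0]+stack[-1] = 1+9 = 10 → [1, 3, 9, 10]
pop() removes 10 → [1, 3, 9]
append stack[-1]+stack[0] = 9+1 = 10 → [1, 3, 9, 10]
stack[-4] = stack[1]+stack[-1] = 3+10 = 13 → [13, 3, 9, 10]
insert 7 at 2 → [13, 3, 7, 9, 10]
append stack[1]+stack[0] = 3+13 = 16 → [13, 3, 7, 9, 10, 16]
sum = 58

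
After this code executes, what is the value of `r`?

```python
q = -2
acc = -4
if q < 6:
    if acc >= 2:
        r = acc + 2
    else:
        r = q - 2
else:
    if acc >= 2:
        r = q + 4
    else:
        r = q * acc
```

-4

q=-2, acc=-4
q < 6 is True; acc >= 2 is False
→ r = q - 2 = -4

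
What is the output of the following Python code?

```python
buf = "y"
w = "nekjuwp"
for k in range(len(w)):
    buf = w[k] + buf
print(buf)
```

k=0: prepend 'n' → 'ny'
k=1: prepend 'e' → 'eny'
k=2: prepend 'k' → 'keny'
k=3: prepend 'j' → 'jkeny'
k=4: prepend 'u' → 'ujkeny'
k=5: prepend 'w' → 'wujkeny'
k=6: prepend 'p' → 'pwujkeny'

pwujkeny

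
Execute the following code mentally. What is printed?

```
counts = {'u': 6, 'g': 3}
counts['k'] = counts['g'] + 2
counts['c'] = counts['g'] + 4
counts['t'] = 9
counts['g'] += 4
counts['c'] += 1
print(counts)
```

{'u': 6, 'g': 7, 'k': 5, 'c': 8, 't': 9}

counts['k'] = counts['g']+2 = 5 → {'u': 6, 'g': 3, 'k': 5}
counts['c'] = counts['g']+4 = 7 → {'u': 6, 'g': 3, 'k': 5, 'c': 7}
counts['t'] = 9 → {'u': 6, 'g': 3, 'k': 5, 'c': 7, 't': 9}
counts['g'] = 3+4 = 7 → {'u': 6, 'g': 7, 'k': 5, 'c': 7, 't': 9}
counts['c'] = 7+1 = 8 → {'u': 6, 'g': 7, 'k': 5, 'c': 8, 't': 9}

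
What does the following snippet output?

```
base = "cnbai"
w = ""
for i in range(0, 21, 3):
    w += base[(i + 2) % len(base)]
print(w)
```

i=0: add base[2]='b' → 'b'
i=3: add base[0]='c' → 'bc'
i=6: add base[3]='a' → 'bca'
i=9: add base[1]='n' → 'bcan'
i=12: add base[4]='i' → 'bcani'
i=15: add base[2]='b' → 'bcanib'
i=18: add base[0]='c' → 'bcanibc'

bcanibc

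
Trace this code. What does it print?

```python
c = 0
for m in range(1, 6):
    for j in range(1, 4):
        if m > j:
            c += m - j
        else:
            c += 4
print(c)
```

43

m=1,j=1: not 1>1, c = 0+4 = 4
m=1,j=2: not 1>2, c = 4+4 = 8
m=1,j=3: not 1>3, c = 8+4 = 12
m=2,j=1: 2>1, c = 12+1 = 13
m=2,j=2: not 2>2, c = 13+4 = 17
m=2,j=3: not 2>3, c = 17+4 = 21
m=3,j=1: 3>1, c = 21+2 = 23
m=3,j=2: 3>2, c = 23+1 = 24
m=3,j=3: not 3>3, c = 24+4 = 28
m=4,j=1: 4>1, c = 28+3 = 31
m=4,j=2: 4>2, c = 31+2 = 33
m=4,j=3: 4>3, c = 33+1 = 34
m=5,j=1: 5>1, c = 34+4 = 38
m=5,j=2: 5>2, c = 38+3 = 41
m=5,j=3: 5>3, c = 41+2 = 43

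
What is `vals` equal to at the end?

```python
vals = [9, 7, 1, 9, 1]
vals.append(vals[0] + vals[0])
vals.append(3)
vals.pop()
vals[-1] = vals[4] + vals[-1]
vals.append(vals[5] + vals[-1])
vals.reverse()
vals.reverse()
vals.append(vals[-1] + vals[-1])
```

append vals[0]+vals[0] = 9+9 = 18 → [9, 7, 1, 9, 1, 18]
append 3 → [9, 7, 1, 9, 1, 18, 3]
pop() removes 3 → [9, 7, 1, 9, 1, 18]
vals[-1] = vals[4]+vals[-1] = 1+18 = 19 → [9, 7, 1, 9, 1, 19]
append vals[5]+vals[-1] = 19+19 = 38 → [9, 7, 1, 9, 1, 19, 38]
reverse → [38, 19, 1, 9, 1, 7, 9]
reverse → [9, 7, 1, 9, 1, 19, 38]
append vals[-1]+vals[-1] = 38+38 = 76 → [9, 7, 1, 9, 1, 19, 38, 76]

[9, 7, 1, 9, 1, 19, 38, 76]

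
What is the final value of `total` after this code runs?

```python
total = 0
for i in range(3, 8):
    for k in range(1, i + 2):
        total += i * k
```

i=3,k=1: total = 0+3 = 3
i=3,k=2: total = 3+6 = 9
i=3,k=3: total = 9+9 = 18
i=3,k=4: total = 18+12 = 30
i=4,k=1: total = 30+4 = 34
i=4,k=2: total = 34+8 = 42
i=4,k=3: total = 42+12 = 54
i=4,k=4: total = 54+16 = 70
i=4,k=5: total = 70+20 = 90
i=5,k=1: total = 90+5 = 95
i=5,k=2: total = 95+10 = 105
i=5,k=3: total = 105+15 = 120
i=5,k=4: total = 120+20 = 140
i=5,k=5: total = 140+25 = 165
i=5,k=6: total = 165+30 = 195
i=6,k=1: total = 195+6 = 201
i=6,k=2: total = 201+12 = 213
i=6,k=3: total = 213+18 = 231
i=6,k=4: total = 231+24 = 255
i=6,k=5: total = 255+30 = 285
i=6,k=6: total = 285+36 = 321
i=6,k=7: total = 321+42 = 363
i=7,k=1: total = 363+7 = 370
i=7,k=2: total = 370+14 = 384
i=7,k=3: total = 384+21 = 405
i=7,k=4: total = 405+28 = 433
i=7,k=5: total = 433+35 = 468
i=7,k=6: total = 468+42 = 510
i=7,k=7: total = 510+49 = 559
i=7,k=8: total = 559+56 = 615

615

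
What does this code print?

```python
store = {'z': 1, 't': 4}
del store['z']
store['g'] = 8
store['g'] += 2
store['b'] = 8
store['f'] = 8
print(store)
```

{'t': 4, 'g': 10, 'b': 8, 'f': 8}

del 'z' → {'t': 4}
store['g'] = 8 → {'t': 4, 'g': 8}
store['g'] = 8+2 = 10 → {'t': 4, 'g': 10}
store['b'] = 8 → {'t': 4, 'g': 10, 'b': 8}
store['f'] = 8 → {'t': 4, 'g': 10, 'b': 8, 'f': 8}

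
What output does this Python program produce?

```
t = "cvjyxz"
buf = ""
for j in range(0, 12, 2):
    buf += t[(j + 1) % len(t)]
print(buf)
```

vyzvyz

j=0: add t[1]='v' → 'v'
j=2: add t[3]='y' → 'vy'
j=4: add t[5]='z' → 'vyz'
j=6: add t[1]='v' → 'vyzv'
j=8: add t[3]='y' → 'vyzvy'
j=10: add t[5]='z' → 'vyzvyz'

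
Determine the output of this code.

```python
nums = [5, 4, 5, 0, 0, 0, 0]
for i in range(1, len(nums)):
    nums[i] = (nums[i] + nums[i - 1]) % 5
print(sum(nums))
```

i=1: nums[1] = (4+5)%5 = 4 → [5, 4, 5, 0, 0, 0, 0]
i=2: nums[2] = (5+4)%5 = 4 → [5, 4, 4, 0, 0, 0, 0]
i=3: nums[3] = (0+4)%5 = 4 → [5, 4, 4, 4, 0, 0, 0]
i=4: nums[4] = (0+4)%5 = 4 → [5, 4, 4, 4, 4, 0, 0]
i=5: nums[5] = (0+4)%5 = 4 → [5, 4, 4, 4, 4, 4, 0]
i=6: nums[6] = (0+4)%5 = 4 → [5, 4, 4, 4, 4, 4, 4]
sum = 29

29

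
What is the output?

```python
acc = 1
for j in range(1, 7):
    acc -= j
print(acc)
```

j=1: acc = 1-1 = 0
j=2: acc = 0-2 = -2
j=3: acc = (-2)-3 = -5
j=4: acc = (-5)-4 = -9
j=5: acc = (-9)-5 = -14
j=6: acc = (-14)-6 = -20

-20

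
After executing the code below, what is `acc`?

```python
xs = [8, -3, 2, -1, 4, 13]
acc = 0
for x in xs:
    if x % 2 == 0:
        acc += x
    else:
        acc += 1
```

17

x=8: even, acc = 0+8 = 8
x=-3: not even, acc = 8+1 = 9
x=2: even, acc = 9+2 = 11
x=-1: not even, acc = 11+1 = 12
x=4: even, acc = 12+4 = 16
x=13: not even, acc = 16+1 = 17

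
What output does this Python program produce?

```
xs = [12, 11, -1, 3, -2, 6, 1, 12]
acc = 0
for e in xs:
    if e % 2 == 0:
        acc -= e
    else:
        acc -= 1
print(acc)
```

-32

e=12: even, acc = 0-12 = -12
e=11: not even, acc = (-12)-1 = -13
e=-1: not even, acc = (-13)-1 = -14
e=3: not even, acc = (-14)-1 = -15
e=-2: even, acc = (-15)-(-2) = -13
e=6: even, acc = (-13)-6 = -19
e=1: not even, acc = (-19)-1 = -20
e=12: even, acc = (-20)-12 = -32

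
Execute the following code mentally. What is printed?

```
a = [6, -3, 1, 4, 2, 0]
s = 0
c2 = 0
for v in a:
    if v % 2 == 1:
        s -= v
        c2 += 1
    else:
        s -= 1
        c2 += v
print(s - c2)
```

v=6: not odd, s = 0-1 = -1; c2=6
v=-3: odd, s = (-1)-(-3) = 2; c2=7
v=1: odd, s = 2-1 = 1; c2=8
v=4: not odd, s = 1-1 = 0; c2=12
v=2: not odd, s = 0-1 = -1; c2=14
v=0: not odd, s = (-1)-1 = -2; c2=14
s-c2 = (-2)-14 = -16

-16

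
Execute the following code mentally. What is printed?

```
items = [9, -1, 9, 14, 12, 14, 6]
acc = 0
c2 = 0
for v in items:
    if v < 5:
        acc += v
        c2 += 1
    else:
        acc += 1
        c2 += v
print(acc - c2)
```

-60

v=9: not <5, acc = 0+1 = 1; c2=9
v=-1: <5, acc = 1+(-1) = 0; c2=10
v=9: not <5, acc = 0+1 = 1; c2=19
v=14: not <5, acc = 1+1 = 2; c2=33
v=12: not <5, acc = 2+1 = 3; c2=45
v=14: not <5, acc = 3+1 = 4; c2=59
v=6: not <5, acc = 4+1 = 5; c2=65
acc-c2 = 5-65 = -60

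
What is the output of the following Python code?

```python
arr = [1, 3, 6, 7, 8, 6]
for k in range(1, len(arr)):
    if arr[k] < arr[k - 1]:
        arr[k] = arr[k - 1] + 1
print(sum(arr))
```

k=1: 3>=1, unchanged → [1, 3, 6, 7, 8, 6]
k=2: 6>=3, unchanged → [1, 3, 6, 7, 8, 6]
k=3: 7>=6, unchanged → [1, 3, 6, 7, 8, 6]
k=4: 8>=7, unchanged → [1, 3, 6, 7, 8, 6]
k=5: 6<8, arr[5] = 8+1 = 9 → [1, 3, 6, 7, 8, 9]
sum = 34

34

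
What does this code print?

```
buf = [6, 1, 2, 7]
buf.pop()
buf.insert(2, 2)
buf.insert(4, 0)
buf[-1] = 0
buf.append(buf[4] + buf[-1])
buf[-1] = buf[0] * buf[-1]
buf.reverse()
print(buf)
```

pop() removes 7 → [6, 1, 2]
insert 2 at 2 → [6, 1, 2, 2]
insert 0 at 4 → [6, 1, 2, 2, 0]
buf[-1] = 0 → [6, 1, 2, 2, 0]
append buf[4]+buf[-1] = 0+0 = 0 → [6, 1, 2, 2, 0, 0]
buf[-1] = buf[0]*buf[-1] = 6*0 = 0 → [6, 1, 2, 2, 0, 0]
reverse → [0, 0, 2, 2, 1, 6]

[0, 0, 2, 2, 1, 6]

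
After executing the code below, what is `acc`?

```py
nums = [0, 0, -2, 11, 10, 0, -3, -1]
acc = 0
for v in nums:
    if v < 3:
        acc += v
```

v=0: <3, acc = 0+0 = 0
v=0: <3, acc = 0+0 = 0
v=-2: <3, acc = 0+(-2) = -2
v=11: not <3
v=10: not <3
v=0: <3, acc = (-2)+0 = -2
v=-3: <3, acc = (-2)+(-3) = -5
v=-1: <3, acc = (-5)+(-1) = -6

-6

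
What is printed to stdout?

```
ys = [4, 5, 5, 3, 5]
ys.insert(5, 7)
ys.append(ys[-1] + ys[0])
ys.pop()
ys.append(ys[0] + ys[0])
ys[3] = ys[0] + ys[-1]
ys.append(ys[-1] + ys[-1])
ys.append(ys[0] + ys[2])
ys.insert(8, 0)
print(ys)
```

[4, 5, 5, 12, 5, 7, 8, 16, 0, 9]

insert 7 at 5 → [4, 5, 5, 3, 5, 7]
append ys[-1]+ys[0] = 7+4 = 11 → [4, 5, 5, 3, 5, 7, 11]
pop() removes 11 → [4, 5, 5, 3, 5, 7]
append ys[0]+ys[0] = 4+4 = 8 → [4, 5, 5, 3, 5, 7, 8]
ys[3] = ys[0]+ys[-1] = 4+8 = 12 → [4, 5, 5, 12, 5, 7, 8]
append ys[-1]+ys[-1] = 8+8 = 16 → [4, 5, 5, 12, 5, 7, 8, 16]
append ys[0]+ys[2] = 4+5 = 9 → [4, 5, 5, 12, 5, 7, 8, 16, 9]
insert 0 at 8 → [4, 5, 5, 12, 5, 7, 8, 16, 0, 9]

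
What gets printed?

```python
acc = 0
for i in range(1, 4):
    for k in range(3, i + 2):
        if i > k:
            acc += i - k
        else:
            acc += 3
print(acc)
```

i=2,k=3: not 2>3, acc = 0+3 = 3
i=3,k=3: not 3>3, acc = 3+3 = 6
i=3,k=4: not 3>4, acc = 6+3 = 9

9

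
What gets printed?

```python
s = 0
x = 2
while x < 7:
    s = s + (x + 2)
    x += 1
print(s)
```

30

x=2: s = 0+4 = 4
x=3: s = 4+5 = 9
x=4: s = 9+6 = 15
x=5: s = 15+7 = 22
x=6: s = 22+8 = 30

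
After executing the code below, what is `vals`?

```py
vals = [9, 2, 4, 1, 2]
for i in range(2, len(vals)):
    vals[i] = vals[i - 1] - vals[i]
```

i=2: vals[2] = 2-4 = -2 → [9, 2, -2, 1, 2]
i=3: vals[3] = (-2)-1 = -3 → [9, 2, -2, -3, 2]
i=4: vals[4] = (-3)-2 = -5 → [9, 2, -2, -3, -5]

[9, 2, -2, -3, -5]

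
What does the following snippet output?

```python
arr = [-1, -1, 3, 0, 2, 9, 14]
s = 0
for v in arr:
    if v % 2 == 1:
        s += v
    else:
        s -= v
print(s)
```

v=-1: odd, s = 0+(-1) = -1
v=-1: odd, s = (-1)+(-1) = -2
v=3: odd, s = (-2)+3 = 1
v=0: not odd, s = 1-0 = 1
v=2: not odd, s = 1-2 = -1
v=9: odd, s = (-1)+9 = 8
v=14: not odd, s = 8-14 = -6

-6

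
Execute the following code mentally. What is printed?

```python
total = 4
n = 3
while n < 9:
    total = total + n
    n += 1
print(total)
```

n=3: total = 4+3 = 7
n=4: total = 7+4 = 11
n=5: total = 11+5 = 16
n=6: total = 16+6 = 22
n=7: total = 22+7 = 29
n=8: total = 29+8 = 37

37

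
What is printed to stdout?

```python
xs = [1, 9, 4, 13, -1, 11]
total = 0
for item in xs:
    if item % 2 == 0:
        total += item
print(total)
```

item=1: not even
item=9: not even
item=4: even, total = 0+4 = 4
item=13: not even
item=-1: not even
item=11: not even

4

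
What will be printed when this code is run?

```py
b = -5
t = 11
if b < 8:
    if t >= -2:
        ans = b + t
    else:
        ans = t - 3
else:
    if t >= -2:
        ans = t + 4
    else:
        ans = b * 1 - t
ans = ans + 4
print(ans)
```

b=-5, t=11
b < 8 is True; t >= -2 is True
→ ans = b + t = 6
ans = 6+4 = 10

10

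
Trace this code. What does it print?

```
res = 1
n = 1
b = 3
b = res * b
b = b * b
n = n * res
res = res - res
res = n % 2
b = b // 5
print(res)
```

1

b = 1*3 = 3
b = 3*3 = 9
n = 1*1 = 1
res = 1-1 = 0
res = 1%2 = 1
b = 9//5 = 1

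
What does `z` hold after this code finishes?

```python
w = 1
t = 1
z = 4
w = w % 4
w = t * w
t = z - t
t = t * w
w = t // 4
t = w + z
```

w = 1%4 = 1
w = 1*1 = 1
t = 4-1 = 3
t = 3*1 = 3
w = 3//4 = 0
t = 0+4 = 4

4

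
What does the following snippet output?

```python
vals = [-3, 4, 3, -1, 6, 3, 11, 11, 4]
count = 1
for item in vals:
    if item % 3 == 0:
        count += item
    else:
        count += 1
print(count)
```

item=-3: %3==0, count = 1+(-3) = -2
item=4: not %3==0, count = (-2)+1 = -1
item=3: %3==0, count = (-1)+3 = 2
item=-1: not %3==0, count = 2+1 = 3
item=6: %3==0, count = 3+6 = 9
item=3: %3==0, count = 9+3 = 12
item=11: not %3==0, count = 12+1 = 13
item=11: not %3==0, count = 13+1 = 14
item=4: not %3==0, count = 14+1 = 15

15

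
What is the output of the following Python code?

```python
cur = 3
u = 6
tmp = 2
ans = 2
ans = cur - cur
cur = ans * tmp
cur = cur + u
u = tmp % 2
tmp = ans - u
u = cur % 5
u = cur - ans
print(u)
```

6

ans = 3-3 = 0
cur = 0*2 = 0
cur = 0+6 = 6
u = 2%2 = 0
tmp = 0-0 = 0
u = 6%5 = 1
u = 6-0 = 6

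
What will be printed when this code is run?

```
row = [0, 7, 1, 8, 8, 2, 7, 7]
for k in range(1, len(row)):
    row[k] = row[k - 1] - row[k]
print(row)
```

k=1: row[1] = 0-7 = -7 → [0, -7, 1, 8, 8, 2, 7, 7]
k=2: row[2] = (-7)-1 = -8 → [0, -7, -8, 8, 8, 2, 7, 7]
k=3: row[3] = (-8)-8 = -16 → [0, -7, -8, -16, 8, 2, 7, 7]
k=4: row[4] = (-16)-8 = -24 → [0, -7, -8, -16, -24, 2, 7, 7]
k=5: row[5] = (-24)-2 = -26 → [0, -7, -8, -16, -24, -26, 7, 7]
k=6: row[6] = (-26)-7 = -33 → [0, -7, -8, -16, -24, -26, -33, 7]
k=7: row[7] = (-33)-7 = -40 → [0, -7, -8, -16, -24, -26, -33, -40]

[0, -7, -8, -16, -24, -26, -33, -40]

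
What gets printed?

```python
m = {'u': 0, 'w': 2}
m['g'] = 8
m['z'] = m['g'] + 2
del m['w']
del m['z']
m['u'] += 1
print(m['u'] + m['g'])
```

m['g'] = 8 → {'u': 0, 'w': 2, 'g': 8}
m['z'] = m['g']+2 = 10 → {'u': 0, 'w': 2, 'g': 8, 'z': 10}
del 'w' → {'u': 0, 'g': 8, 'z': 10}
del 'z' → {'u': 0, 'g': 8}
m['u'] = 0+1 = 1 → {'u': 1, 'g': 8}
m['u']+m['g'] = 1+8 = 9

9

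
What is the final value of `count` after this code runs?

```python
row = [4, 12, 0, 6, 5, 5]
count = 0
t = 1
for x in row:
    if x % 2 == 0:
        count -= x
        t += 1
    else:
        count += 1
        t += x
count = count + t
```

x=4: even, count = 0-4 = -4; t=2
x=12: even, count = (-4)-12 = -16; t=3
x=0: even, count = (-16)-0 = -16; t=4
x=6: even, count = (-16)-6 = -22; t=5
x=5: not even, count = (-22)+1 = -21; t=10
x=5: not even, count = (-21)+1 = -20; t=15
count+t = (-20)+15 = -5

-5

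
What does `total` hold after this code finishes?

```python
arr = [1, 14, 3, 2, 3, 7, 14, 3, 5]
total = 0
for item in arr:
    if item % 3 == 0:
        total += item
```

9

item=1: not %3==0
item=14: not %3==0
item=3: %3==0, total = 0+3 = 3
item=2: not %3==0
item=3: %3==0, total = 3+3 = 6
item=7: not %3==0
item=14: not %3==0
item=3: %3==0, total = 6+3 = 9
item=5: not %3==0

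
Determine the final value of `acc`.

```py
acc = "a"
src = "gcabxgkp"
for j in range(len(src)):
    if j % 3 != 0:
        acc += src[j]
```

'acaxgp'

j=0: skip
j=1: add 'c' → 'ac'
j=2: add 'a' → 'aca'
j=3: skip
j=4: add 'x' → 'acax'
j=5: add 'g' → 'acaxg'
j=6: skip
j=7: add 'p' → 'acaxgp'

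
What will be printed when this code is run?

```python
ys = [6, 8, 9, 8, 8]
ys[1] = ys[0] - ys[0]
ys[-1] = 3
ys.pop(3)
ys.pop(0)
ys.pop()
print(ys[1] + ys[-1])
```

18

ys[1] = ys[0]-ys[0] = 6-6 = 0 → [6, 0, 9, 8, 8]
ys[-1] = 3 → [6, 0, 9, 8, 3]
pop(3) removes 8 → [6, 0, 9, 3]
pop(0) removes 6 → [0, 9, 3]
pop() removes 3 → [0, 9]
ys[1]+ys[-1] = 9+9 = 18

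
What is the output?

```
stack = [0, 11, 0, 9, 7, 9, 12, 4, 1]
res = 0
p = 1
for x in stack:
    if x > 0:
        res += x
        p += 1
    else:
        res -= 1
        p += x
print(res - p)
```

43

x=0: not >0, res = 0-1 = -1; p=1
x=11: >0, res = (-1)+11 = 10; p=2
x=0: not >0, res = 10-1 = 9; p=2
x=9: >0, res = 9+9 = 18; p=3
x=7: >0, res = 18+7 = 25; p=4
x=9: >0, res = 25+9 = 34; p=5
x=12: >0, res = 34+12 = 46; p=6
x=4: >0, res = 46+4 = 50; p=7
x=1: >0, res = 50+1 = 51; p=8
res-p = 51-8 = 43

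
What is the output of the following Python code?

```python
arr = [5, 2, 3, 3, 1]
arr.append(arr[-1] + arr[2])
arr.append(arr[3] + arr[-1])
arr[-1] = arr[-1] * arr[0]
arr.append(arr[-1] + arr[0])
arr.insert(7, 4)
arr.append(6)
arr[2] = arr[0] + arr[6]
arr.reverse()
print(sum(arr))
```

140

append arr[-1]+arr[2] = 1+3 = 4 → [5, 2, 3, 3, 1, 4]
append arr[3]+arr[-1] = 3+4 = 7 → [5, 2, 3, 3, 1, 4, 7]
arr[-1] = arr[-1]*arr[0] = 7*5 = 35 → [5, 2, 3, 3, 1, 4, 35]
append arr[-1]+arr[0] = 35+5 = 40 → [5, 2, 3, 3, 1, 4, 35, 40]
insert 4 at 7 → [5, 2, 3, 3, 1, 4, 35, 4, 40]
append 6 → [5, 2, 3, 3, 1, 4, 35, 4, 40, 6]
arr[2] = arr[0]+arr[6] = 5+35 = 40 → [5, 2, 40, 3, 1, 4, 35, 4, 40, 6]
reverse → [6, 40, 4, 35, 4, 1, 3, 40, 2, 5]
sum = 140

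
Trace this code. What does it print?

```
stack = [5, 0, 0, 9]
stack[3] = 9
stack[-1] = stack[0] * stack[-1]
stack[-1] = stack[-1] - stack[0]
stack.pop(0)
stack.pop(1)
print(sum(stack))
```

40

stack[3] = 9 → [5, 0, 0, 9]
stack[-1] = stack[0]*stack[-1] = 5*9 = 45 → [5, 0, 0, 45]
stack[-1] = stack[-1]-stack[0] = 45-5 = 40 → [5, 0, 0, 40]
pop(0) removes 5 → [0, 0, 40]
pop(1) removes 0 → [0, 40]
sum = 40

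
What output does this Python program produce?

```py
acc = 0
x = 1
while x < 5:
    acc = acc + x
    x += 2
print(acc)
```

x=1: acc = 0+1 = 1
x=3: acc = 1+3 = 4

4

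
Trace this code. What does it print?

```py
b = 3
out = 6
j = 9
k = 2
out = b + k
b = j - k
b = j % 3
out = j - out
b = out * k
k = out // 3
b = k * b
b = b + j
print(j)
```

out = 3+2 = 5
b = 9-2 = 7
b = 9%3 = 0
out = 9-5 = 4
b = 4*2 = 8
k = 4//3 = 1
b = 1*8 = 8
b = 8+9 = 17

9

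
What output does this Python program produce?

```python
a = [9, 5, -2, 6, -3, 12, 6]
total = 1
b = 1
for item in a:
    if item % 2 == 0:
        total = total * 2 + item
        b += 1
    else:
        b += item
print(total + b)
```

70

item=9: not even; b=10
item=5: not even; b=15
item=-2: even, total = 1*2+(-2) = 0; b=16
item=6: even, total = 0*2+6 = 6; b=17
item=-3: not even; b=14
item=12: even, total = 6*2+12 = 24; b=15
item=6: even, total = 24*2+6 = 54; b=16
total+b = 54+16 = 70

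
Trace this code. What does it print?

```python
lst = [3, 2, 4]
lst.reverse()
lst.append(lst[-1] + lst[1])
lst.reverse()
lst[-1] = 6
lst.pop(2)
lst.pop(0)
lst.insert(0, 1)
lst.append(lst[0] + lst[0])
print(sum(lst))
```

12

reverse → [4, 2, 3]
append lst[-1]+lst[1] = 3+2 = 5 → [4, 2, 3, 5]
reverse → [5, 3, 2, 4]
lst[-1] = 6 → [5, 3, 2, 6]
pop(2) removes 2 → [5, 3, 6]
pop(0) removes 5 → [3, 6]
insert 1 at 0 → [1, 3, 6]
append lst[0]+lst[0] = 1+1 = 2 → [1, 3, 6, 2]
sum = 12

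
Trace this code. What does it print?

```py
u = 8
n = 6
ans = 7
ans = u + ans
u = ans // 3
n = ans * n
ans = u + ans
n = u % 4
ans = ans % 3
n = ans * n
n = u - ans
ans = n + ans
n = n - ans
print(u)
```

ans = 8+7 = 15
u = 15//3 = 5
n = 15*6 = 90
ans = 5+15 = 20
n = 5%4 = 1
ans = 20%3 = 2
n = 2*1 = 2
n = 5-2 = 3
ans = 3+2 = 5
n = 3-5 = -2

5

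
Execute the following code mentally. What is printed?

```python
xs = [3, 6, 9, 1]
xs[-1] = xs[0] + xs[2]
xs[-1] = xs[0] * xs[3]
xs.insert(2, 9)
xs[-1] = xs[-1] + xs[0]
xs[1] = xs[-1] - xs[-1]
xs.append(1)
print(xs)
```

xs[-1] = xs[0]+xs[2] = 3+9 = 12 → [3, 6, 9, 12]
xs[-1] = xs[0]*xs[3] = 3*12 = 36 → [3, 6, 9, 36]
insert 9 at 2 → [3, 6, 9, 9, 36]
xs[-1] = xs[-1]+xs[0] = 36+3 = 39 → [3, 6, 9, 9, 39]
xs[1] = xs[-1]-xs[-1] = 39-39 = 0 → [3, 0, 9, 9, 39]
append 1 → [3, 0, 9, 9, 39, 1]

[3, 0, 9, 9, 39, 1]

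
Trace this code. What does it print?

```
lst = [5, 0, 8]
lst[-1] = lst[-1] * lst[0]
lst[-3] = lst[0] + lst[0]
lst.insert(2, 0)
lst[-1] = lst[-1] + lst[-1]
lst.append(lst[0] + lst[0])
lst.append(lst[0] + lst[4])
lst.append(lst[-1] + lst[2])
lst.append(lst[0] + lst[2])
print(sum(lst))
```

180

lst[-1] = lst[-1]*lst[0] = 8*5 = 40 → [5, 0, 40]
lst[-3] = lst[0]+lst[0] = 5+5 = 10 → [10, 0, 40]
insert 0 at 2 → [10, 0, 0, 40]
lst[-1] = lst[-1]+lst[-1] = 40+40 = 80 → [10, 0, 0, 80]
append lst[0]+lst[0] = 10+10 = 20 → [10, 0, 0, 80, 20]
append lst[0]+lst[4] = 10+20 = 30 → [10, 0, 0, 80, 20, 30]
append lst[-1]+lst[2] = 30+0 = 30 → [10, 0, 0, 80, 20, 30, 30]
append lst[0]+lst[2] = 10+0 = 10 → [10, 0, 0, 80, 20, 30, 30, 10]
sum = 180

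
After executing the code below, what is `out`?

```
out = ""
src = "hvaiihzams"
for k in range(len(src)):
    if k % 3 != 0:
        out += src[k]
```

k=0: skip
k=1: add 'v' → 'v'
k=2: add 'a' → 'va'
k=3: skip
k=4: add 'i' → 'vai'
k=5: add 'h' → 'vaih'
k=6: skip
k=7: add 'a' → 'vaiha'
k=8: add 'm' → 'vaiham'
k=9: skip

'vaiham'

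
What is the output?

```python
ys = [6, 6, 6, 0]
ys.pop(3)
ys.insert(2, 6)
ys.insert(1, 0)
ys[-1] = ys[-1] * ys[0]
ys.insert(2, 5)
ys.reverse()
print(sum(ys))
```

pop(3) removes 0 → [6, 6, 6]
insert 6 at 2 → [6, 6, 6, 6]
insert 0 at 1 → [6, 0, 6, 6, 6]
ys[-1] = ys[-1]*ys[0] = 6*6 = 36 → [6, 0, 6, 6, 36]
insert 5 at 2 → [6, 0, 5, 6, 6, 36]
reverse → [36, 6, 6, 5, 0, 6]
sum = 59

59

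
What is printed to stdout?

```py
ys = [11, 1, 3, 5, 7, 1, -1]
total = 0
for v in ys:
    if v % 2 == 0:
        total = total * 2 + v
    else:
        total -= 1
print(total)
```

-7

v=11: not even, total = 0-1 = -1
v=1: not even, total = (-1)-1 = -2
v=3: not even, total = (-2)-1 = -3
v=5: not even, total = (-3)-1 = -4
v=7: not even, total = (-4)-1 = -5
v=1: not even, total = (-5)-1 = -6
v=-1: not even, total = (-6)-1 = -7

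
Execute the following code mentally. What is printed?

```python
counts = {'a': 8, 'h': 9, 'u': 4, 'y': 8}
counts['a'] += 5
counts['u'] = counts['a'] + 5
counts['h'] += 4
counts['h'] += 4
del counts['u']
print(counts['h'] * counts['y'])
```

136

counts['a'] = 8+5 = 13 → {'a': 13, 'h': 9, 'u': 4, 'y': 8}
counts['u'] = counts['a']+5 = 18 → {'a': 13, 'h': 9, 'u': 18, 'y': 8}
counts['h'] = 9+4 = 13 → {'a': 13, 'h': 13, 'u': 18, 'y': 8}
counts['h'] = 13+4 = 17 → {'a': 13, 'h': 17, 'u': 18, 'y': 8}
del 'u' → {'a': 13, 'h': 17, 'y': 8}
counts['h']*counts['y'] = 17*8 = 136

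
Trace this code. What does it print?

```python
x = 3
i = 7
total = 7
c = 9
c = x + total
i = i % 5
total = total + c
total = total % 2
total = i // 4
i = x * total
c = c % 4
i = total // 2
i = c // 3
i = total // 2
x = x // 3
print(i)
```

0

c = 3+7 = 10
i = 7%5 = 2
total = 7+10 = 17
total = 17%2 = 1
total = 2//4 = 0
i = 3*0 = 0
c = 10%4 = 2
i = 0//2 = 0
i = 2//3 = 0
i = 0//2 = 0
x = 3//3 = 1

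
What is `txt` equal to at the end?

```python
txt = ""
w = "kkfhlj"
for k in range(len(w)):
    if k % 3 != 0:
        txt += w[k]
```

k=0: skip
k=1: add 'k' → 'k'
k=2: add 'f' → 'kf'
k=3: skip
k=4: add 'l' → 'kfl'
k=5: add 'j' → 'kflj'

'kflj'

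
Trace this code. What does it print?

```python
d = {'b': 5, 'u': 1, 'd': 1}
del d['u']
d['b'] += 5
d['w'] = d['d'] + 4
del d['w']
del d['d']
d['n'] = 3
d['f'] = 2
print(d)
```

del 'u' → {'b': 5, 'd': 1}
d['b'] = 5+5 = 10 → {'b': 10, 'd': 1}
d['w'] = d['d']+4 = 5 → {'b': 10, 'd': 1, 'w': 5}
del 'w' → {'b': 10, 'd': 1}
del 'd' → {'b': 10}
d['n'] = 3 → {'b': 10, 'n': 3}
d['f'] = 2 → {'b': 10, 'n': 3, 'f': 2}

{'b': 10, 'n': 3, 'f': 2}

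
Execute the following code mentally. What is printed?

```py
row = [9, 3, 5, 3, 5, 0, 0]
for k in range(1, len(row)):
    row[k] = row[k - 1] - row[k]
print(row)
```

k=1: row[1] = 9-3 = 6 → [9, 6, 5, 3, 5, 0, 0]
k=2: row[2] = 6-5 = 1 → [9, 6, 1, 3, 5, 0, 0]
k=3: row[3] = 1-3 = -2 → [9, 6, 1, -2, 5, 0, 0]
k=4: row[4] = (-2)-5 = -7 → [9, 6, 1, -2, -7, 0, 0]
k=5: row[5] = (-7)-0 = -7 → [9, 6, 1, -2, -7, -7, 0]
k=6: row[6] = (-7)-0 = -7 → [9, 6, 1, -2, -7, -7, -7]

[9, 6, 1, -2, -7, -7, -7]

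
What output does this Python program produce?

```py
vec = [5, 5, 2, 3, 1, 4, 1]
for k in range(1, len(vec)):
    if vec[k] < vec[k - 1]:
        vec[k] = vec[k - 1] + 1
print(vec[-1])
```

10

k=1: 5>=5, unchanged → [5, 5, 2, 3, 1, 4, 1]
k=2: 2<5, vec[2] = 5+1 = 6 → [5, 5, 6, 3, 1, 4, 1]
k=3: 3<6, vec[3] = 6+1 = 7 → [5, 5, 6, 7, 1, 4, 1]
k=4: 1<7, vec[4] = 7+1 = 8 → [5, 5, 6, 7, 8, 4, 1]
k=5: 4<8, vec[5] = 8+1 = 9 → [5, 5, 6, 7, 8, 9, 1]
k=6: 1<9, vec[6] = 9+1 = 10 → [5, 5, 6, 7, 8, 9, 10]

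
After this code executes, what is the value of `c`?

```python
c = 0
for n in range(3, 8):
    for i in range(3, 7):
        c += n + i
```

190

n=3,i=3: c = 0+6 = 6
n=3,i=4: c = 6+7 = 13
n=3,i=5: c = 13+8 = 21
n=3,i=6: c = 21+9 = 30
n=4,i=3: c = 30+7 = 37
n=4,i=4: c = 37+8 = 45
n=4,i=5: c = 45+9 = 54
n=4,i=6: c = 54+10 = 64
n=5,i=3: c = 64+8 = 72
n=5,i=4: c = 72+9 = 81
n=5,i=5: c = 81+10 = 91
n=5,i=6: c = 91+11 = 102
n=6,i=3: c = 102+9 = 111
n=6,i=4: c = 111+10 = 121
n=6,i=5: c = 121+11 = 132
n=6,i=6: c = 132+12 = 144
n=7,i=3: c = 144+10 = 154
n=7,i=4: c = 154+11 = 165
n=7,i=5: c = 165+12 = 177
n=7,i=6: c = 177+13 = 190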